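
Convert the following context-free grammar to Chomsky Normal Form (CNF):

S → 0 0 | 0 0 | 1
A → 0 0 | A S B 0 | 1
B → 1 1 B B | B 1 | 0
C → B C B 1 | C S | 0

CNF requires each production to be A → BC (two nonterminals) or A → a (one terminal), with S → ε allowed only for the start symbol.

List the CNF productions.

T0 → 0; S → 1; A → 1; T1 → 1; B → 0; C → 0; S → T0 T0; S → T0 T0; A → T0 T0; A → A X0; X0 → S X1; X1 → B T0; B → T1 X2; X2 → T1 X3; X3 → B B; B → B T1; C → B X4; X4 → C X5; X5 → B T1; C → C S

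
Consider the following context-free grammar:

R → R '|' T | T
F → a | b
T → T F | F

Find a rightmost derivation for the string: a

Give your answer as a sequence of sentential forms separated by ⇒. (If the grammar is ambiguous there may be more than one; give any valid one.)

R ⇒ T ⇒ F ⇒ a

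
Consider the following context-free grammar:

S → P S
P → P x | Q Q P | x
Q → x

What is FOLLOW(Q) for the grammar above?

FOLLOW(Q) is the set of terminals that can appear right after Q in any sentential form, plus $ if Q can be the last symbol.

We compute FOLLOW(Q) using the standard algorithm.
FOLLOW(S) starts with {$}.
FIRST(P) = {x}
FIRST(Q) = {x}
FIRST(S) = {x}
FOLLOW(P) = {x}
FOLLOW(Q) = {x}
FOLLOW(S) = {$}
Therefore, FOLLOW(Q) = {x}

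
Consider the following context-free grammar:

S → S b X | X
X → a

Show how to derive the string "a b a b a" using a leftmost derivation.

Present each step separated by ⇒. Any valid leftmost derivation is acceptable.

S ⇒ S b X ⇒ S b X b X ⇒ X b X b X ⇒ a b X b X ⇒ a b a b X ⇒ a b a b a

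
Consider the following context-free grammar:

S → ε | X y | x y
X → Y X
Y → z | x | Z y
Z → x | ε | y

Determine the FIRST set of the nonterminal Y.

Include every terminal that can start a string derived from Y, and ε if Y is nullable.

We compute FIRST(Y) using the standard algorithm.
FIRST(S) = {x, y, z, ε}
FIRST(X) = {x, y, z}
FIRST(Y) = {x, y, z}
FIRST(Z) = {x, y, ε}
Therefore, FIRST(Y) = {x, y, z}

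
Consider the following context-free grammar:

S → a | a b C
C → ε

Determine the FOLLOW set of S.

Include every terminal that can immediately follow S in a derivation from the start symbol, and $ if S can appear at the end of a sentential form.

We compute FOLLOW(S) using the standard algorithm.
FOLLOW(S) starts with {$}.
FIRST(C) = {ε}
FIRST(S) = {a}
FOLLOW(C) = {$}
FOLLOW(S) = {$}
Therefore, FOLLOW(S) = {$}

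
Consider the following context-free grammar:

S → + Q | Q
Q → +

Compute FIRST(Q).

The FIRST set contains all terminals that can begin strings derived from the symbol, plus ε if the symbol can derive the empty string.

We compute FIRST(Q) using the standard algorithm.
FIRST(Q) = {+}
FIRST(S) = {+}
Therefore, FIRST(Q) = {+}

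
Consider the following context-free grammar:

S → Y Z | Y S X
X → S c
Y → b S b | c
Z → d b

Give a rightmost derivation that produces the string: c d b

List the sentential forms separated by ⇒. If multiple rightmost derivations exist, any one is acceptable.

S ⇒ Y Z ⇒ Y d b ⇒ c d b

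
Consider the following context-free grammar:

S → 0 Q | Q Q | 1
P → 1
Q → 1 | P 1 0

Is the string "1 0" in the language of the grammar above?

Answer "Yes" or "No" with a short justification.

No - no valid derivation exists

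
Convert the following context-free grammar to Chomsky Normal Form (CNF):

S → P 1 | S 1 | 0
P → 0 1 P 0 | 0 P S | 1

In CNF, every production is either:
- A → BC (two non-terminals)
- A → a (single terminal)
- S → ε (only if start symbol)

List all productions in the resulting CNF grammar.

T1 → 1; S → 0; T0 → 0; P → 1; S → P T1; S → S T1; P → T0 X0; X0 → T1 X1; X1 → P T0; P → T0 X2; X2 → P S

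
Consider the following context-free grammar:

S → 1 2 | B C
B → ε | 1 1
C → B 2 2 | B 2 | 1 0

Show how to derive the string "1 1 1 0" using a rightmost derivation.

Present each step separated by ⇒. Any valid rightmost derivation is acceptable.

S ⇒ B C ⇒ B 1 0 ⇒ 1 1 1 0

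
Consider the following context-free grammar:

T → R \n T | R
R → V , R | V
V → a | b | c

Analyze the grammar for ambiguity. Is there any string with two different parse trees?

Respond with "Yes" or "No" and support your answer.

No - the grammar is unambiguous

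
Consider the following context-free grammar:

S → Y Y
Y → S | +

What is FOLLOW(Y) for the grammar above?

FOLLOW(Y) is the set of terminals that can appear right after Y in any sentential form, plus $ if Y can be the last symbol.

We compute FOLLOW(Y) using the standard algorithm.
FOLLOW(S) starts with {$}.
FIRST(S) = {+}
FIRST(Y) = {+}
FOLLOW(S) = {$, +}
FOLLOW(Y) = {$, +}
Therefore, FOLLOW(Y) = {$, +}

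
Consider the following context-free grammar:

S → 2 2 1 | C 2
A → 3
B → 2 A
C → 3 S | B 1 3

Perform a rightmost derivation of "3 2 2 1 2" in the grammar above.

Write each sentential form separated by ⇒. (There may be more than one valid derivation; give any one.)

S ⇒ C 2 ⇒ 3 S 2 ⇒ 3 2 2 1 2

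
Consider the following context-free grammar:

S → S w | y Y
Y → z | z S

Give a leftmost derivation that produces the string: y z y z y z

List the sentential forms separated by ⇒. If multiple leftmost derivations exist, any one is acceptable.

S ⇒ y Y ⇒ y z S ⇒ y z y Y ⇒ y z y z S ⇒ y z y z y Y ⇒ y z y z y z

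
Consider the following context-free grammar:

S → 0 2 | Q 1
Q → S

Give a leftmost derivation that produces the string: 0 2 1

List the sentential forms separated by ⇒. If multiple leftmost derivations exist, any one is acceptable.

S ⇒ Q 1 ⇒ S 1 ⇒ 0 2 1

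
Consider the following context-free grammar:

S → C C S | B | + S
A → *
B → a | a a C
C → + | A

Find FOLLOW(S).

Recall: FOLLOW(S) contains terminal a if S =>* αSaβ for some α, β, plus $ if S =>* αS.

We compute FOLLOW(S) using the standard algorithm.
FOLLOW(S) starts with {$}.
FIRST(A) = {*}
FIRST(B) = {a}
FIRST(C) = {*, +}
FIRST(S) = {*, +, a}
FOLLOW(A) = {$, *, +, a}
FOLLOW(B) = {$}
FOLLOW(C) = {$, *, +, a}
FOLLOW(S) = {$}
Therefore, FOLLOW(S) = {$}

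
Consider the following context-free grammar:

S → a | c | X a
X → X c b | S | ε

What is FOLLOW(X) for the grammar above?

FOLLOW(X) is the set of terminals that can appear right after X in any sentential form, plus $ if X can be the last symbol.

We compute FOLLOW(X) using the standard algorithm.
FOLLOW(S) starts with {$}.
FIRST(S) = {a, c}
FIRST(X) = {a, c, ε}
FOLLOW(S) = {$, a, c}
FOLLOW(X) = {a, c}
Therefore, FOLLOW(X) = {a, c}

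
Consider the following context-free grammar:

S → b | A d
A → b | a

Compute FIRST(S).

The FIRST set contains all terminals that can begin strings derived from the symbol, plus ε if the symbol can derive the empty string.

We compute FIRST(S) using the standard algorithm.
FIRST(A) = {a, b}
FIRST(S) = {a, b}
Therefore, FIRST(S) = {a, b}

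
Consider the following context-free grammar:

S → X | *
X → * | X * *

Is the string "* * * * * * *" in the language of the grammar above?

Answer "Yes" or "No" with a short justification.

Yes - a valid derivation exists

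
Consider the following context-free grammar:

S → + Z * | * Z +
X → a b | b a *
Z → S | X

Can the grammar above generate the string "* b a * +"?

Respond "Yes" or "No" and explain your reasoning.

Yes - a valid derivation exists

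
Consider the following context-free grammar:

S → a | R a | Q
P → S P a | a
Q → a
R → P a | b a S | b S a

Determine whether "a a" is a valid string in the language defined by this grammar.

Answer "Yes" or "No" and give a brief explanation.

No - no valid derivation exists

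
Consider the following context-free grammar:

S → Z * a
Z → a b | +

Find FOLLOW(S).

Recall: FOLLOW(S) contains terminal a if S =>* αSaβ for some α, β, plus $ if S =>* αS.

We compute FOLLOW(S) using the standard algorithm.
FOLLOW(S) starts with {$}.
FIRST(S) = {+, a}
FIRST(Z) = {+, a}
FOLLOW(S) = {$}
FOLLOW(Z) = {*}
Therefore, FOLLOW(S) = {$}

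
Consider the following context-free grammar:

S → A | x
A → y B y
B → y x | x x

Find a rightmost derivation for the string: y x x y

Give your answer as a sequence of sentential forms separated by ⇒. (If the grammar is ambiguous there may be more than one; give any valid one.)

S ⇒ A ⇒ y B y ⇒ y x x y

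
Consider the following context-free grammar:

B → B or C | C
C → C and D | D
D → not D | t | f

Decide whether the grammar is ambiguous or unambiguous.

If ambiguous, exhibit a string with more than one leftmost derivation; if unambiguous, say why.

Unambiguous - every string in the language has a unique leftmost derivation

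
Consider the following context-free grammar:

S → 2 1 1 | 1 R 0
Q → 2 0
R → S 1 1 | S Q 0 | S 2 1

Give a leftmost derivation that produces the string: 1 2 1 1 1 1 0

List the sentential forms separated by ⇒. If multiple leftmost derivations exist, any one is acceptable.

S ⇒ 1 R 0 ⇒ 1 S 1 1 0 ⇒ 1 2 1 1 1 1 0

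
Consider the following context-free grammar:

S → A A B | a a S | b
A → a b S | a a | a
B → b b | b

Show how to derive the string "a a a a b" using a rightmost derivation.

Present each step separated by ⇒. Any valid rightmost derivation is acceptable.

S ⇒ a a S ⇒ a a a a S ⇒ a a a a b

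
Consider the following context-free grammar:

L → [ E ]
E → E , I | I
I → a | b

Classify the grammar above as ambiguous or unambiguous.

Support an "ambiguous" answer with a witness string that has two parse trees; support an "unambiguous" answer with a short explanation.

Unambiguous - every string in the language has a unique parse tree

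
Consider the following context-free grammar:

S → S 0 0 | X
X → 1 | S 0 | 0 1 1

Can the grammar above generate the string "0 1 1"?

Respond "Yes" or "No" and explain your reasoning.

Yes - a valid derivation exists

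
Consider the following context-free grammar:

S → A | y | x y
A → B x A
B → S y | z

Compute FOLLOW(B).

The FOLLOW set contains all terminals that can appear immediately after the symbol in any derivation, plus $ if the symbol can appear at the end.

We compute FOLLOW(B) using the standard algorithm.
FOLLOW(S) starts with {$}.
FIRST(A) = {x, y, z}
FIRST(B) = {x, y, z}
FIRST(S) = {x, y, z}
FOLLOW(A) = {$, y}
FOLLOW(B) = {x}
FOLLOW(S) = {$, y}
Therefore, FOLLOW(B) = {x}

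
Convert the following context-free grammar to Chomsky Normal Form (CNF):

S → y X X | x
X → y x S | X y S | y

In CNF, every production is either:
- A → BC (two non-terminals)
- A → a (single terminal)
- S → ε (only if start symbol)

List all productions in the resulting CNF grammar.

TY → y; S → x; TX → x; X → y; S → TY X0; X0 → X X; X → TY X1; X1 → TX S; X → X X2; X2 → TY S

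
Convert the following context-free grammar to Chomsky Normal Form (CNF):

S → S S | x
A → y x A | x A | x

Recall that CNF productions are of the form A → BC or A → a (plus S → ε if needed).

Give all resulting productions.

S → x; TY → y; TX → x; A → x; S → S S; A → TY X0; X0 → TX A; A → TX A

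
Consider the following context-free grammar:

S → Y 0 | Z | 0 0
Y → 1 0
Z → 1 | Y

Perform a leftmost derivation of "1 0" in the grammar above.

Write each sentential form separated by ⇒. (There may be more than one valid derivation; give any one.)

S ⇒ Z ⇒ Y ⇒ 1 0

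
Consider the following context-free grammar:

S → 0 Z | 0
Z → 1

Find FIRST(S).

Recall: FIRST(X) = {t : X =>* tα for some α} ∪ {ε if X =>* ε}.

We compute FIRST(S) using the standard algorithm.
FIRST(S) = {0}
FIRST(Z) = {1}
Therefore, FIRST(S) = {0}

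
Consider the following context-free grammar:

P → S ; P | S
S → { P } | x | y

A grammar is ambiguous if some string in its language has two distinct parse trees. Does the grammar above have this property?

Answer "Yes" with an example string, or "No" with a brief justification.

No - the grammar is unambiguous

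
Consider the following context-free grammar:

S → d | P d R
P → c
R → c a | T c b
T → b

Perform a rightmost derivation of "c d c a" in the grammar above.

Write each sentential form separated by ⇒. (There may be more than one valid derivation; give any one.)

S ⇒ P d R ⇒ P d c a ⇒ c d c a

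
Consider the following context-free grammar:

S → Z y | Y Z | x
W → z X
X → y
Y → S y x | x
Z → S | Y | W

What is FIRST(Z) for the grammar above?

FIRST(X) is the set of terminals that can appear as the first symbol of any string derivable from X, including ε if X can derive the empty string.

We compute FIRST(Z) using the standard algorithm.
FIRST(S) = {x, z}
FIRST(W) = {z}
FIRST(X) = {y}
FIRST(Y) = {x, z}
FIRST(Z) = {x, z}
Therefore, FIRST(Z) = {x, z}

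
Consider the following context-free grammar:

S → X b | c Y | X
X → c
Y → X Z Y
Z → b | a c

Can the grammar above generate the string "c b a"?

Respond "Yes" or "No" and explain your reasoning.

No - no valid derivation exists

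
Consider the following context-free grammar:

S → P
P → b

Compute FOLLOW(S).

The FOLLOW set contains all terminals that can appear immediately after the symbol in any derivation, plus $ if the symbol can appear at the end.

We compute FOLLOW(S) using the standard algorithm.
FOLLOW(S) starts with {$}.
FIRST(P) = {b}
FIRST(S) = {b}
FOLLOW(P) = {$}
FOLLOW(S) = {$}
Therefore, FOLLOW(S) = {$}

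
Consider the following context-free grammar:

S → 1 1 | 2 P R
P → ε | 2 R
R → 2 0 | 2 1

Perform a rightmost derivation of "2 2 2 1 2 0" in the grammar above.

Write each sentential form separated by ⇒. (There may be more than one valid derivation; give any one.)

S ⇒ 2 P R ⇒ 2 P 2 0 ⇒ 2 2 R 2 0 ⇒ 2 2 2 1 2 0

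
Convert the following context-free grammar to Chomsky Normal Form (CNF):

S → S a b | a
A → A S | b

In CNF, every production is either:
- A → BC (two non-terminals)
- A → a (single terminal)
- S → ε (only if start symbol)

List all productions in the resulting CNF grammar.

TA → a; TB → b; S → a; A → b; S → S X0; X0 → TA TB; A → A S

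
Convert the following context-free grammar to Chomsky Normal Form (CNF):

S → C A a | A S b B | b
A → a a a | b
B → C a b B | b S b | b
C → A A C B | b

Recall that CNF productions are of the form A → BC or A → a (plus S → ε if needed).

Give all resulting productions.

TA → a; TB → b; S → b; A → b; B → b; C → b; S → C X0; X0 → A TA; S → A X1; X1 → S X2; X2 → TB B; A → TA X3; X3 → TA TA; B → C X4; X4 → TA X5; X5 → TB B; B → TB X6; X6 → S TB; C → A X7; X7 → A X8; X8 → C B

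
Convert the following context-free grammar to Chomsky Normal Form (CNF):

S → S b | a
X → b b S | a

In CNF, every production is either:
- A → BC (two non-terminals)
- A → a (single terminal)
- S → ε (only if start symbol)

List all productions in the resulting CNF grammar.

TB → b; S → a; X → a; S → S TB; X → TB X0; X0 → TB S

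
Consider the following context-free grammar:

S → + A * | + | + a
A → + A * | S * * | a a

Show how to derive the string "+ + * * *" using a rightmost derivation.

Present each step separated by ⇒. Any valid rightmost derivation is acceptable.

S ⇒ + A * ⇒ + S * * * ⇒ + + * * *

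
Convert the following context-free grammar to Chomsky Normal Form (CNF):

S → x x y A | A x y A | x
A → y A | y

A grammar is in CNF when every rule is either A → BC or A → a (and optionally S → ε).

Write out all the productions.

TX → x; TY → y; S → x; A → y; S → TX X0; X0 → TX X1; X1 → TY A; S → A X2; X2 → TX X3; X3 → TY A; A → TY A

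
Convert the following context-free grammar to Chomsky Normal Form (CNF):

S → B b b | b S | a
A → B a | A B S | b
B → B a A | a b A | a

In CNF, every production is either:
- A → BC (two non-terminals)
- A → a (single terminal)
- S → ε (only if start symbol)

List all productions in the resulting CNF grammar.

TB → b; S → a; TA → a; A → b; B → a; S → B X0; X0 → TB TB; S → TB S; A → B TA; A → A X1; X1 → B S; B → B X2; X2 → TA A; B → TA X3; X3 → TB A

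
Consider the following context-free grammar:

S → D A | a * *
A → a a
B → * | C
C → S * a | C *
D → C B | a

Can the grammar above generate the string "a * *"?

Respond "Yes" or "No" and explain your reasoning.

Yes - a valid derivation exists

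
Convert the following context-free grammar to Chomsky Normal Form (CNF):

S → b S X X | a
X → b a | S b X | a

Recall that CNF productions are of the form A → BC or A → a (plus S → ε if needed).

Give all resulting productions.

TB → b; S → a; TA → a; X → a; S → TB X0; X0 → S X1; X1 → X X; X → TB TA; X → S X2; X2 → TB X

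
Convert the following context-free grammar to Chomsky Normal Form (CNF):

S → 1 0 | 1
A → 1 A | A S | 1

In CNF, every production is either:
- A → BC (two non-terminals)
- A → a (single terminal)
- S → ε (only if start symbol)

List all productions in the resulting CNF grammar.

T1 → 1; T0 → 0; S → 1; A → 1; S → T1 T0; A → T1 A; A → A S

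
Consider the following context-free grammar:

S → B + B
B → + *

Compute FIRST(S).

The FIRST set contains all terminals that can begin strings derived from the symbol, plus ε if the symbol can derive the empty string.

We compute FIRST(S) using the standard algorithm.
FIRST(B) = {+}
FIRST(S) = {+}
Therefore, FIRST(S) = {+}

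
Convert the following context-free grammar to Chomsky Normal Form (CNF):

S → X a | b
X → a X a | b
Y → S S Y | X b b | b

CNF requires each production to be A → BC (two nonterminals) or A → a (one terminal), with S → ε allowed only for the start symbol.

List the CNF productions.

TA → a; S → b; X → b; TB → b; Y → b; S → X TA; X → TA X0; X0 → X TA; Y → S X1; X1 → S Y; Y → X X2; X2 → TB TB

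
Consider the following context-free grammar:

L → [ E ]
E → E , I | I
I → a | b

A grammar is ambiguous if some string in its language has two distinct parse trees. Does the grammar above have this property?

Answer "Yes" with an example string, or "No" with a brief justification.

No - the grammar is unambiguous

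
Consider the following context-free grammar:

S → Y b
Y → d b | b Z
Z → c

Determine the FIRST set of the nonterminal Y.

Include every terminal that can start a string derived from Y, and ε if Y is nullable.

We compute FIRST(Y) using the standard algorithm.
FIRST(S) = {b, d}
FIRST(Y) = {b, d}
FIRST(Z) = {c}
Therefore, FIRST(Y) = {b, d}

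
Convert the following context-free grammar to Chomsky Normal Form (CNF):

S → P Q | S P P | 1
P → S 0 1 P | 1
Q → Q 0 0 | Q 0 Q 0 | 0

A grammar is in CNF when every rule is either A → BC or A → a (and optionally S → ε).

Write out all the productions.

S → 1; T0 → 0; T1 → 1; P → 1; Q → 0; S → P Q; S → S X0; X0 → P P; P → S X1; X1 → T0 X2; X2 → T1 P; Q → Q X3; X3 → T0 T0; Q → Q X4; X4 → T0 X5; X5 → Q T0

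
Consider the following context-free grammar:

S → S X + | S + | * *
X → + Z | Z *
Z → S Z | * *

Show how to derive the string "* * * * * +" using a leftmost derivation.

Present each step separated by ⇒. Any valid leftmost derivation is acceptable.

S ⇒ S X + ⇒ * * X + ⇒ * * Z * + ⇒ * * * * * +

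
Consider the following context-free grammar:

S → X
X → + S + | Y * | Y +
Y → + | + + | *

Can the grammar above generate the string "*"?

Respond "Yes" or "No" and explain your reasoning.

No - no valid derivation exists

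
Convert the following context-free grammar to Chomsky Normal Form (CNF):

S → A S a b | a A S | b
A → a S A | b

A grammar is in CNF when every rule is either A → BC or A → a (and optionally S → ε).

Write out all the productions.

TA → a; TB → b; S → b; A → b; S → A X0; X0 → S X1; X1 → TA TB; S → TA X2; X2 → A S; A → TA X3; X3 → S A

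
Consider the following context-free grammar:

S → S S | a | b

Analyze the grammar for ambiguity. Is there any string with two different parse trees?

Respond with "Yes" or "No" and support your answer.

Yes - the string 'b b b b b' has two distinct parse trees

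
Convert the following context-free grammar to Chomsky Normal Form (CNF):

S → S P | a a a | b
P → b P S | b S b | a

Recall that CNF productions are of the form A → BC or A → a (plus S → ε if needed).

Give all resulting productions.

TA → a; S → b; TB → b; P → a; S → S P; S → TA X0; X0 → TA TA; P → TB X1; X1 → P S; P → TB X2; X2 → S TB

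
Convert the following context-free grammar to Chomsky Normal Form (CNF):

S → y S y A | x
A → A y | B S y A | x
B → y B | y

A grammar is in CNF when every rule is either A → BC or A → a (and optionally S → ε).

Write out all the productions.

TY → y; S → x; A → x; B → y; S → TY X0; X0 → S X1; X1 → TY A; A → A TY; A → B X2; X2 → S X3; X3 → TY A; B → TY B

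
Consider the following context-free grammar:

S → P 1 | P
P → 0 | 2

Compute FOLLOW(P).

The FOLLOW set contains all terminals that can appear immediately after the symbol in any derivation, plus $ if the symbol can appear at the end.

We compute FOLLOW(P) using the standard algorithm.
FOLLOW(S) starts with {$}.
FIRST(P) = {0, 2}
FIRST(S) = {0, 2}
FOLLOW(P) = {$, 1}
FOLLOW(S) = {$}
Therefore, FOLLOW(P) = {$, 1}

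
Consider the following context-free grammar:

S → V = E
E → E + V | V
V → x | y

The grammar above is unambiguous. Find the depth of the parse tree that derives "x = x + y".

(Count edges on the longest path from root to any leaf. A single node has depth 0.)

4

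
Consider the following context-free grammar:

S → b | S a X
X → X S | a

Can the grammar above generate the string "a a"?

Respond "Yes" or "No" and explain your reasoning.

No - no valid derivation exists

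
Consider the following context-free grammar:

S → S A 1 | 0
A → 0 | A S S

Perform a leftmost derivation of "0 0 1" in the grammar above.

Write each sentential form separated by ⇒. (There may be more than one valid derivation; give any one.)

S ⇒ S A 1 ⇒ 0 A 1 ⇒ 0 0 1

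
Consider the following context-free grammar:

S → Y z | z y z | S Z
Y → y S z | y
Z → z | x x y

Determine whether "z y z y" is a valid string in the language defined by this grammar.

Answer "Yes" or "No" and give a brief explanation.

No - no valid derivation exists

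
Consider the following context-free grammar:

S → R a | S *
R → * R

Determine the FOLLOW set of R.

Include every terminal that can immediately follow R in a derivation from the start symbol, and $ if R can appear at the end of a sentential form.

We compute FOLLOW(R) using the standard algorithm.
FOLLOW(S) starts with {$}.
FIRST(R) = {*}
FIRST(S) = {*}
FOLLOW(R) = {a}
FOLLOW(S) = {$, *}
Therefore, FOLLOW(R) = {a}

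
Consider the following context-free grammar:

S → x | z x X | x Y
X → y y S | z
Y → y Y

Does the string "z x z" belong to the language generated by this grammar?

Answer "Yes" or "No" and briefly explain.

Yes - a valid derivation exists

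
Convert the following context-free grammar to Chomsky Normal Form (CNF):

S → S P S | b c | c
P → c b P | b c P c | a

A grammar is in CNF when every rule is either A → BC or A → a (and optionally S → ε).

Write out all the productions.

TB → b; TC → c; S → c; P → a; S → S X0; X0 → P S; S → TB TC; P → TC X1; X1 → TB P; P → TB X2; X2 → TC X3; X3 → P TC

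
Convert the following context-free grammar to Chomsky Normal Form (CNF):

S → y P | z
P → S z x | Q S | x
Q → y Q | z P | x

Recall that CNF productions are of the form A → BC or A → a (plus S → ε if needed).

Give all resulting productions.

TY → y; S → z; TZ → z; TX → x; P → x; Q → x; S → TY P; P → S X0; X0 → TZ TX; P → Q S; Q → TY Q; Q → TZ P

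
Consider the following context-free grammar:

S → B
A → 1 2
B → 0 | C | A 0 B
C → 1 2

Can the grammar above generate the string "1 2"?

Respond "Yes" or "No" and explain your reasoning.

Yes - a valid derivation exists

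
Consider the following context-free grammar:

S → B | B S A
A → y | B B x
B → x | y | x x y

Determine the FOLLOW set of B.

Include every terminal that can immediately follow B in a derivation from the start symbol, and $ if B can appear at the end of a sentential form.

We compute FOLLOW(B) using the standard algorithm.
FOLLOW(S) starts with {$}.
FIRST(A) = {x, y}
FIRST(B) = {x, y}
FIRST(S) = {x, y}
FOLLOW(A) = {$, x, y}
FOLLOW(B) = {$, x, y}
FOLLOW(S) = {$, x, y}
Therefore, FOLLOW(B) = {$, x, y}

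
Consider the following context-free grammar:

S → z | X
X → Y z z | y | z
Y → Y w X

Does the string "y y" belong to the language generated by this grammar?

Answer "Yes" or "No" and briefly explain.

No - no valid derivation exists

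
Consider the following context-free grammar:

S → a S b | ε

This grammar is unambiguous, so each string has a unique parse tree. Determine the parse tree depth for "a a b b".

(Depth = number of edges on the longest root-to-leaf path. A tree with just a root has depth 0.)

3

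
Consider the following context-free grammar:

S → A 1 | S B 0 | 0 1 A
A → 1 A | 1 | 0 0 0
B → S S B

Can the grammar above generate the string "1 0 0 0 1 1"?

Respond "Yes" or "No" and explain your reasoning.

No - no valid derivation exists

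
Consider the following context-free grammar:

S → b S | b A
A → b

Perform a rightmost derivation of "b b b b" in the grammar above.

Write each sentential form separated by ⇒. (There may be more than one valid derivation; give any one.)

S ⇒ b S ⇒ b b S ⇒ b b b A ⇒ b b b b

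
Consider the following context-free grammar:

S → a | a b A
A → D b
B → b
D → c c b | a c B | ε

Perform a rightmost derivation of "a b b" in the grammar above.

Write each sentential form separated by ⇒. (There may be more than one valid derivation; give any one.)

S ⇒ a b A ⇒ a b D b ⇒ a b b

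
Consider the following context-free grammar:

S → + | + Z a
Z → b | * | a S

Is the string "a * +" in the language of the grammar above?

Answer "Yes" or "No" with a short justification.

No - no valid derivation exists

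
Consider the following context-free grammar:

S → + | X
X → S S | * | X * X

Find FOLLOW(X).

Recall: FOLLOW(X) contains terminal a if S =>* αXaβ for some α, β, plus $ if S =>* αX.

We compute FOLLOW(X) using the standard algorithm.
FOLLOW(S) starts with {$}.
FIRST(S) = {*, +}
FIRST(X) = {*, +}
FOLLOW(S) = {$, *, +}
FOLLOW(X) = {$, *, +}
Therefore, FOLLOW(X) = {$, *, +}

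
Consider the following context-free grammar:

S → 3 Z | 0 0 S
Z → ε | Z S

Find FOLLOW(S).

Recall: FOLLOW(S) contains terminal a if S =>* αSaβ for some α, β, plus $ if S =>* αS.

We compute FOLLOW(S) using the standard algorithm.
FOLLOW(S) starts with {$}.
FIRST(S) = {0, 3}
FIRST(Z) = {0, 3, ε}
FOLLOW(S) = {$, 0, 3}
FOLLOW(Z) = {$, 0, 3}
Therefore, FOLLOW(S) = {$, 0, 3}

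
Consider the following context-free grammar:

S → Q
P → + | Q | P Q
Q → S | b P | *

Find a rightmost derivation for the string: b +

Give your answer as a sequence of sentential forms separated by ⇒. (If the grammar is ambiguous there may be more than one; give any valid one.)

S ⇒ Q ⇒ b P ⇒ b +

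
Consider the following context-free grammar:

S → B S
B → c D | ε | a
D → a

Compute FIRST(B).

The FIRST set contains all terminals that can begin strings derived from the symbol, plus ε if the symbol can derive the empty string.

We compute FIRST(B) using the standard algorithm.
FIRST(B) = {a, c, ε}
FIRST(D) = {a}
FIRST(S) = {a, c}
Therefore, FIRST(B) = {a, c, ε}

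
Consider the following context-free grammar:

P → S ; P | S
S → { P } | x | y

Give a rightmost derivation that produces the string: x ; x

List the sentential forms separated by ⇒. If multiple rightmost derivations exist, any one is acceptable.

P ⇒ S ; P ⇒ S ; S ⇒ S ; x ⇒ x ; x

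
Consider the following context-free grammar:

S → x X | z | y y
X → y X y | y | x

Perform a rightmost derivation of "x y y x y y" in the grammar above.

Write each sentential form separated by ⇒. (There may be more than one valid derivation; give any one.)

S ⇒ x X ⇒ x y X y ⇒ x y y X y y ⇒ x y y x y y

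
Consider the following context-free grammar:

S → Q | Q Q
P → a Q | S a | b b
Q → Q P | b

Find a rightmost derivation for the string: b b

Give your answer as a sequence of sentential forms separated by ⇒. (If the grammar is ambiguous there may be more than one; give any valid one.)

S ⇒ Q Q ⇒ Q b ⇒ b b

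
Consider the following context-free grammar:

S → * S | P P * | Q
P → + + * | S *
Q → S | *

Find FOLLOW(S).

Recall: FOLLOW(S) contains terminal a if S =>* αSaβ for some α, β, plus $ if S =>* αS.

We compute FOLLOW(S) using the standard algorithm.
FOLLOW(S) starts with {$}.
FIRST(P) = {*, +}
FIRST(Q) = {*, +}
FIRST(S) = {*, +}
FOLLOW(P) = {*, +}
FOLLOW(Q) = {$, *}
FOLLOW(S) = {$, *}
Therefore, FOLLOW(S) = {$, *}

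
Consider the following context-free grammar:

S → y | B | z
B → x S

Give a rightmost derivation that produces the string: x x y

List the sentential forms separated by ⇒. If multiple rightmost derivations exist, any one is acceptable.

S ⇒ B ⇒ x S ⇒ x B ⇒ x x S ⇒ x x y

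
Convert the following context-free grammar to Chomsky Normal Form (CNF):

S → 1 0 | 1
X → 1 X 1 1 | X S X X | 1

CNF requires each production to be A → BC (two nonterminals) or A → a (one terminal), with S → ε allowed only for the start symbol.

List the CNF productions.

T1 → 1; T0 → 0; S → 1; X → 1; S → T1 T0; X → T1 X0; X0 → X X1; X1 → T1 T1; X → X X2; X2 → S X3; X3 → X X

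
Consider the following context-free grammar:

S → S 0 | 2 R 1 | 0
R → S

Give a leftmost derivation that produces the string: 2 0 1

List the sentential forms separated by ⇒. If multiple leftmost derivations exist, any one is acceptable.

S ⇒ 2 R 1 ⇒ 2 S 1 ⇒ 2 0 1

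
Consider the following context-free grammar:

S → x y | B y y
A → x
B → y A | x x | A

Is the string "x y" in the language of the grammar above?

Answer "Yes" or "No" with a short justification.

Yes - a valid derivation exists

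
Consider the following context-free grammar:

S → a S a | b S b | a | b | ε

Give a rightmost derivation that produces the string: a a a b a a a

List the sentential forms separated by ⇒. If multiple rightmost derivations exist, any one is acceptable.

S ⇒ a S a ⇒ a a S a a ⇒ a a a S a a a ⇒ a a a b a a a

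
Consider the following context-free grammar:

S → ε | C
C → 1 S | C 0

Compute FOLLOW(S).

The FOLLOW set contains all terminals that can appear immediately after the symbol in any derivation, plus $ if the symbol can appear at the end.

We compute FOLLOW(S) using the standard algorithm.
FOLLOW(S) starts with {$}.
FIRST(C) = {1}
FIRST(S) = {1, ε}
FOLLOW(C) = {$, 0}
FOLLOW(S) = {$, 0}
Therefore, FOLLOW(S) = {$, 0}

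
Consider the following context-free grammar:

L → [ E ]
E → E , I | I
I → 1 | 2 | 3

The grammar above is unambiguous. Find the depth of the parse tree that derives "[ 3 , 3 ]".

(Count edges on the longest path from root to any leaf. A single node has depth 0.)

4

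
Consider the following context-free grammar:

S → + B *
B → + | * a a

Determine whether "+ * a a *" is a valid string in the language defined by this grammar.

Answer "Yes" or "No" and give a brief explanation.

Yes - a valid derivation exists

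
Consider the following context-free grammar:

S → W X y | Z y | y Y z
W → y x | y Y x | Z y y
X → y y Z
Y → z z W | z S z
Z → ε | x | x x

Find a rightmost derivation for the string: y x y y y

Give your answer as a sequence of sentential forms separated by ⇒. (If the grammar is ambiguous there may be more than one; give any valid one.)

S ⇒ W X y ⇒ W y y Z y ⇒ W y y y ⇒ y x y y y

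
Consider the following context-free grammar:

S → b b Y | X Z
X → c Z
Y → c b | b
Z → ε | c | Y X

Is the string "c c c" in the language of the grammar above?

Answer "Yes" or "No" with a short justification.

Yes - a valid derivation exists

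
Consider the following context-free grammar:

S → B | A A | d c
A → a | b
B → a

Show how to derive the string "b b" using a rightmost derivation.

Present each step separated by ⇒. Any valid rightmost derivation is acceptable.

S ⇒ A A ⇒ A b ⇒ b b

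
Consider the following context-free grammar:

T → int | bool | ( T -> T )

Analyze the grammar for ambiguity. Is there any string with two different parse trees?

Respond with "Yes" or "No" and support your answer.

No - the grammar is unambiguous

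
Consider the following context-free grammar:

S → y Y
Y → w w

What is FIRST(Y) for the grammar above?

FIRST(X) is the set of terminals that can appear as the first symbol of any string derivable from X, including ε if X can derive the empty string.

We compute FIRST(Y) using the standard algorithm.
FIRST(S) = {y}
FIRST(Y) = {w}
Therefore, FIRST(Y) = {w}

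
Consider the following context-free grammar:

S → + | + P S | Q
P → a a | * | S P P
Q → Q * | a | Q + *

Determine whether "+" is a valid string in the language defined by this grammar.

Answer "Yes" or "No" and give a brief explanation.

Yes - a valid derivation exists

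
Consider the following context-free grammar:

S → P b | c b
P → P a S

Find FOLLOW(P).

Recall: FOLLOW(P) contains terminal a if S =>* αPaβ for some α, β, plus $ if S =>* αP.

We compute FOLLOW(P) using the standard algorithm.
FOLLOW(S) starts with {$}.
FIRST(P) = {}
FIRST(S) = {c}
FOLLOW(P) = {a, b}
FOLLOW(S) = {$, a, b}
Therefore, FOLLOW(P) = {a, b}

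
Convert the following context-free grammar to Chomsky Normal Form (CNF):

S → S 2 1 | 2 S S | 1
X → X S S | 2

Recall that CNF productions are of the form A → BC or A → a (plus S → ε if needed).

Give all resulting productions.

T2 → 2; T1 → 1; S → 1; X → 2; S → S X0; X0 → T2 T1; S → T2 X1; X1 → S S; X → X X2; X2 → S S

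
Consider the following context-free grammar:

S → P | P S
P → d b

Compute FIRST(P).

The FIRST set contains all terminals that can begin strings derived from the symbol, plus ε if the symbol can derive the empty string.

We compute FIRST(P) using the standard algorithm.
FIRST(P) = {d}
FIRST(S) = {d}
Therefore, FIRST(P) = {d}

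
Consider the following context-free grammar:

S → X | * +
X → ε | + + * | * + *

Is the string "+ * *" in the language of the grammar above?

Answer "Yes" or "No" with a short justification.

No - no valid derivation exists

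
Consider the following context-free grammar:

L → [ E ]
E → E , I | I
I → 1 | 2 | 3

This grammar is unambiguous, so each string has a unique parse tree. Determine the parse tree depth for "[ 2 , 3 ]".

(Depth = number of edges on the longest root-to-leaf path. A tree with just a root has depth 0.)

4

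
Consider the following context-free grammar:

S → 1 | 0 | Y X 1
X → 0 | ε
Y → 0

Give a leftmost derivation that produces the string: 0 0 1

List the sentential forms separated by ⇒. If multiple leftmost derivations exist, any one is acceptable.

S ⇒ Y X 1 ⇒ 0 X 1 ⇒ 0 0 1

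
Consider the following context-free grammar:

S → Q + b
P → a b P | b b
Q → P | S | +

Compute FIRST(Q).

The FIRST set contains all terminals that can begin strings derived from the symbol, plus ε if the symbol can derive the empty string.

We compute FIRST(Q) using the standard algorithm.
FIRST(P) = {a, b}
FIRST(Q) = {+, a, b}
FIRST(S) = {+, a, b}
Therefore, FIRST(Q) = {+, a, b}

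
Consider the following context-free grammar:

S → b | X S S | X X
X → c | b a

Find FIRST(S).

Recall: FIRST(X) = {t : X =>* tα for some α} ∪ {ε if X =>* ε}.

We compute FIRST(S) using the standard algorithm.
FIRST(S) = {b, c}
FIRST(X) = {b, c}
Therefore, FIRST(S) = {b, c}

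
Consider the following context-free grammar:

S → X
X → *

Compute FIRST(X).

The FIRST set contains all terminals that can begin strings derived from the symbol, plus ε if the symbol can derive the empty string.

We compute FIRST(X) using the standard algorithm.
FIRST(S) = {*}
FIRST(X) = {*}
Therefore, FIRST(X) = {*}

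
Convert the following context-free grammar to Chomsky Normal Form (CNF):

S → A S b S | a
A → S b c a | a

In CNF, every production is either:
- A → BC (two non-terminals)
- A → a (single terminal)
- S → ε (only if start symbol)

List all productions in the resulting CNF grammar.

TB → b; S → a; TC → c; TA → a; A → a; S → A X0; X0 → S X1; X1 → TB S; A → S X2; X2 → TB X3; X3 → TC TA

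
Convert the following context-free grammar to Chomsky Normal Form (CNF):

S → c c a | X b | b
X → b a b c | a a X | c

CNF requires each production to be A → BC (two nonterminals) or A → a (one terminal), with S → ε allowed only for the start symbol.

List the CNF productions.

TC → c; TA → a; TB → b; S → b; X → c; S → TC X0; X0 → TC TA; S → X TB; X → TB X1; X1 → TA X2; X2 → TB TC; X → TA X3; X3 → TA X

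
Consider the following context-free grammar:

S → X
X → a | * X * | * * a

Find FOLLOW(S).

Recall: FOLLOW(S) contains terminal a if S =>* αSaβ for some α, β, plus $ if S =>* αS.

We compute FOLLOW(S) using the standard algorithm.
FOLLOW(S) starts with {$}.
FIRST(S) = {*, a}
FIRST(X) = {*, a}
FOLLOW(S) = {$}
FOLLOW(X) = {$, *}
Therefore, FOLLOW(S) = {$}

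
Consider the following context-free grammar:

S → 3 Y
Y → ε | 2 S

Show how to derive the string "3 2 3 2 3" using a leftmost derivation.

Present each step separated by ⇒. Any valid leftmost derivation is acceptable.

S ⇒ 3 Y ⇒ 3 2 S ⇒ 3 2 3 Y ⇒ 3 2 3 2 S ⇒ 3 2 3 2 3 Y ⇒ 3 2 3 2 3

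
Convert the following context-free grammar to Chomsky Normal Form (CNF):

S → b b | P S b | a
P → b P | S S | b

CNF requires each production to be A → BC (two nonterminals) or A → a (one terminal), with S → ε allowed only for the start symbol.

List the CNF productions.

TB → b; S → a; P → b; S → TB TB; S → P X0; X0 → S TB; P → TB P; P → S S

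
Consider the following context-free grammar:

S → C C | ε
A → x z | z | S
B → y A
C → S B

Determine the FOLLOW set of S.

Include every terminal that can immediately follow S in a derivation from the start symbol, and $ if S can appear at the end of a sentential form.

We compute FOLLOW(S) using the standard algorithm.
FOLLOW(S) starts with {$}.
FIRST(A) = {x, y, z, ε}
FIRST(B) = {y}
FIRST(C) = {y}
FIRST(S) = {y, ε}
FOLLOW(A) = {$, y}
FOLLOW(B) = {$, y}
FOLLOW(C) = {$, y}
FOLLOW(S) = {$, y}
Therefore, FOLLOW(S) = {$, y}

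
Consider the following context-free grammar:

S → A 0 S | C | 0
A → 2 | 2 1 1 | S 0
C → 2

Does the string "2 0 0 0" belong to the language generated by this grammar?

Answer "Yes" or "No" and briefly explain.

Yes - a valid derivation exists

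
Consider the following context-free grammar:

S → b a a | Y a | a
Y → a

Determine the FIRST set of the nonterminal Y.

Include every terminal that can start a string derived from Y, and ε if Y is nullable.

We compute FIRST(Y) using the standard algorithm.
FIRST(S) = {a, b}
FIRST(Y) = {a}
Therefore, FIRST(Y) = {a}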